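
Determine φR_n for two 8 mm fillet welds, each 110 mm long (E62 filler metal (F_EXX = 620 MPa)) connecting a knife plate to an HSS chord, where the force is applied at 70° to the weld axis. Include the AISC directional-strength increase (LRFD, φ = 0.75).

t_e = 0.707 × 8 = 5.656 mm; A_we = 5.656 × 220 = 1244 mm².
Directional factor: 1.0 + 0.5 sin^1.5(70°) = 1.455.
F_nw = 0.6 × 620 × 1.455 = 541.4 MPa.
φR_n = 0.75 × 541.4 × 1244 × 10⁻³ = 505.3 kN.

φR_n ≈ 505 kN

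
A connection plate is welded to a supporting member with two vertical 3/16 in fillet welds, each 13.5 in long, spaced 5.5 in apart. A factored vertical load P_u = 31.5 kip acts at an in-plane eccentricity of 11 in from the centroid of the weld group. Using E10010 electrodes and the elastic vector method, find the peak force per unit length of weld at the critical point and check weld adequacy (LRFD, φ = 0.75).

f_max ≈ 4.68 kip/in; adequate

E100XX → F_EXX = 100 ksi.
Total weld length L_w = 27 in. Treat welds as unit-width lines.
Polar moment about centroid: J = 2[d³/12 + d(b/2)²] = 2[13.5³/12 + 13.5×2.75²] = 614.2 in³.
Direct shear f_v = P/L_w = 31.5 / 27 = 1.167 kip/in (vertical).
Torsion M = P·e = 31.5 × 11 = 346.5 kip·in.
Critical point at (x, y) = (2.75, 6.75) from centroid. f_tx = M·y/J = 3.808 kip/in; f_ty = M·x/J = 1.551 kip/in.
Resultant f_max = √[f_tx² + (f_v + f_ty)²] = √[3.808² + (1.167 + 1.551)²] = 4.678 kip/in.
Capacity per unit length: φr_n = 0.75 × 0.6 × 100 × (0.707 × 0.1875) = 5.965 kip/in.
4.678 ≤ 5.965 → adequate.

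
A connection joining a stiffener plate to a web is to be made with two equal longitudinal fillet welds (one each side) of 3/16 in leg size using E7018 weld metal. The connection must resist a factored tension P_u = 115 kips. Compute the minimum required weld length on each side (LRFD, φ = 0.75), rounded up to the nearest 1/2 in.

L = 14 in on each side

E70XX → F_EXX = 70 ksi.
Throat t_e = 0.707 × 0.1875 = 0.1326 in.
φr_n = 0.75 × 0.6 × 70 × 0.1326 = 4.176 kips/in.
L_req = P_u / φr_n = 115 / 4.176 = 27.54 in total.
Per side: 27.54 / 2 = 13.77 in.
Round up → use L = 14 in on each side.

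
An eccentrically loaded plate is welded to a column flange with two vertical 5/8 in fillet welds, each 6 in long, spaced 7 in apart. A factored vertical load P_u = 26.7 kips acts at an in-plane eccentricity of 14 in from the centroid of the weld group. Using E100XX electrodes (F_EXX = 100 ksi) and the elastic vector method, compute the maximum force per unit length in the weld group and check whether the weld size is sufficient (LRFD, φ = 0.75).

Total weld length L_w = 12 in. Treat welds as unit-width lines.
Polar moment about centroid: J = 2[d³/12 + d(b/2)²] = 2[6³/12 + 6×3.5²] = 183 in³.
Direct shear f_v = P/L_w = 26.7 / 12 = 2.225 kip/in (vertical).
Torsion M = P·e = 26.7 × 14 = 373.8 kip·in.
Critical point at (x, y) = (3.5, 3) from centroid. f_tx = M·y/J = 6.128 kip/in; f_ty = M·x/J = 7.149 kip/in.
Resultant f_max = √[f_tx² + (f_v + f_ty)²] = √[6.128² + (2.225 + 7.149)²] = 11.2 kip/in.
Capacity per unit length: φr_n = 0.75 × 0.6 × 100 × (0.707 × 0.625) = 19.88 kip/in.
11.2 ≤ 19.88 → adequate.

f_max ≈ 11.2 kip/in; adequate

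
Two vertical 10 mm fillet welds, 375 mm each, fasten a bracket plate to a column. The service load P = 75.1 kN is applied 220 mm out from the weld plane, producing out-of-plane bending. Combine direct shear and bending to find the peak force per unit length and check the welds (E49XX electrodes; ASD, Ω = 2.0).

E49XX → F_EXX = 490 MPa.
L_w = 2 × 375 = 750 mm; section modulus (unit throat) S = 2 × L²/6 = 46880 mm².
Direct shear f_v = P/L_w = 75.1×10³/750 = 100.1 N/mm.
Moment M = P × e = 75.1×10³ × 220 = 16522000 N·mm; bending f_b = M/S = 352.5 N/mm.
f_max = √(f_v² + f_b²) = √(100.1² + 352.5²) = 366.4 N/mm.
r_n/Ω = (1/2.0) × 0.6 × 490 × (0.707 × 10) = 1039 N/mm → adequate.

f_max ≈ 366 N/mm; adequate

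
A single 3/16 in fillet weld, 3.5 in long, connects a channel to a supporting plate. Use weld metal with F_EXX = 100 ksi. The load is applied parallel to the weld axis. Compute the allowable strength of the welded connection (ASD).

R_n/Ω ≈ 13.9 kip

Effective throat t_e = 0.707 × 0.1875 = 0.1326 in.
Total length L = 3.5 in; A_we = 0.1326 × 3.5 = 0.464 in².
F_nw = 0.6 F_EXX = 0.6 × 100 = 60 ksi.
R_n = 60 × 0.464 = 27.84 kip; R_n/Ω = 27.84/2.0 = 13.92 kip.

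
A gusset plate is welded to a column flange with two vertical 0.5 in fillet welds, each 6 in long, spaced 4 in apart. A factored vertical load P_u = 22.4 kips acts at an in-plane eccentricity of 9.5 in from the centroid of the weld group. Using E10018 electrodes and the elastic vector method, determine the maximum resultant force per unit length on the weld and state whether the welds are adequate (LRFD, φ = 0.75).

E100XX → F_EXX = 100 ksi.
Total weld length L_w = 12 in. Treat welds as unit-width lines.
Polar moment about centroid: J = 2[d³/12 + d(b/2)²] = 2[6³/12 + 6×2²] = 84 in³.
Direct shear f_v = P/L_w = 22.4 / 12 = 1.867 kip/in (vertical).
Torsion M = P·e = 22.4 × 9.5 = 212.8 kip·in.
Critical point at (x, y) = (2, 3) from centroid. f_tx = M·y/J = 7.6 kip/in; f_ty = M·x/J = 5.067 kip/in.
Resultant f_max = √[f_tx² + (f_v + f_ty)²] = √[7.6² + (1.867 + 5.067)²] = 10.29 kip/in.
Capacity per unit length: φr_n = 0.75 × 0.6 × 100 × (0.707 × 0.5) = 15.91 kip/in.
10.29 ≤ 15.91 → adequate.

f_max ≈ 10.3 kip/in; adequate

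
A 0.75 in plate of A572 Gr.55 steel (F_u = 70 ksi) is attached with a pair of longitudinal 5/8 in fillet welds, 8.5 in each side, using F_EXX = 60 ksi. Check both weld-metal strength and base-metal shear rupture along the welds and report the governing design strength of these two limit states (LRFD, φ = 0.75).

φR_n ≈ 203 kip (weld metal governs)

t_e = 0.707 × 0.625 = 0.4419 in; L = 17 in.
Weld metal: φR_n = 0.75 × 0.6 × 60 × 0.4419 × 17 = 202.8 kip.
Base metal (shear rupture): φR_n = 0.75 × 0.6 × 70 × 0.75 × 17 = 401.6 kip.
Governing: weld metal.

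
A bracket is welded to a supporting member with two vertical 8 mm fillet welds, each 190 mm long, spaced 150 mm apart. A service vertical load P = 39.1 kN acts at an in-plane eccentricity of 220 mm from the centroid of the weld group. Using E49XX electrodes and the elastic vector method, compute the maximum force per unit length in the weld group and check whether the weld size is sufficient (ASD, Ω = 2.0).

f_max ≈ 390 N/mm; adequate

E49XX → F_EXX = 490 MPa.
Total weld length L_w = 380 mm. Treat welds as unit-width lines.
Polar moment about centroid: J = 2[d³/12 + d(b/2)²] = 2[190³/12 + 190×75²] = 3281000 mm³.
Direct shear f_v = P/L_w = 39.1×10³ / 380 = 102.9 N/mm (vertical).
Torsion M = P·e = 39.1×10³ × 220 = 8602000 N·mm.
Critical point at (x, y) = (75, 95) from centroid. f_tx = M·y/J = 249.1 N/mm; f_ty = M·x/J = 196.7 N/mm.
Resultant f_max = √[f_tx² + (f_v + f_ty)²] = √[249.1² + (102.9 + 196.7)²] = 389.6 N/mm.
Capacity per unit length: r_n/Ω = (1/2.0) × 0.6 × 490 × (0.707 × 8) = 831.4 N/mm.
389.6 ≤ 831.4 → adequate.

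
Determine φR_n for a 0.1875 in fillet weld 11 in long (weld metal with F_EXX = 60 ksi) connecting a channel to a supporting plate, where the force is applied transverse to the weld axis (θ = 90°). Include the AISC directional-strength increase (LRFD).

φR_n ≈ 59.1 kips

t_e = 0.707 × 0.1875 = 0.1326 in; A_we = 0.1326 × 11 = 1.458 in².
Directional factor: 1.0 + 0.5 sin^1.5(90°) = 1.5.
F_nw = 0.6 × 60 × 1.5 = 54 ksi.
φR_n = 0.75 × 54 × 1.458 = 59.06 kips.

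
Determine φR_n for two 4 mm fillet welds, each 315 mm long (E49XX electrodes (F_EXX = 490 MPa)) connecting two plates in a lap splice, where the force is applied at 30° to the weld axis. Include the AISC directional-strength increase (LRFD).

t_e = 0.707 × 4 = 2.828 mm; A_we = 2.828 × 630 = 1782 mm².
Directional factor: 1.0 + 0.5 sin^1.5(30°) = 1.177.
F_nw = 0.6 × 490 × 1.177 = 346 MPa.
φR_n = 0.75 × 346 × 1782 × 10⁻³ = 462.3 kN.

φR_n ≈ 462 kN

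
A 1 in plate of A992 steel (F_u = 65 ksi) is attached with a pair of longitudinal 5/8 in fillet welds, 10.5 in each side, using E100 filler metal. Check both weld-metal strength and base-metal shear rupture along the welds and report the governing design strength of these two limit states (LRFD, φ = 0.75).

φR_n ≈ 418 kip (weld metal governs)

E100XX → F_EXX = 100 ksi.
t_e = 0.707 × 0.625 = 0.4419 in; L = 21 in.
Weld metal: φR_n = 0.75 × 0.6 × 100 × 0.4419 × 21 = 417.6 kip.
Base metal (shear rupture): φR_n = 0.75 × 0.6 × 65 × 1 × 21 = 614.2 kip.
Governing: weld metal.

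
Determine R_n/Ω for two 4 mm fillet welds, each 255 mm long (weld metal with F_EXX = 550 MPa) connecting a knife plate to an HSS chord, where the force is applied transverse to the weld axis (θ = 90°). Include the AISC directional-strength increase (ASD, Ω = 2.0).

R_n/Ω ≈ 357 kN

t_e = 0.707 × 4 = 2.828 mm; A_we = 2.828 × 510 = 1442 mm².
Directional factor: 1.0 + 0.5 sin^1.5(90°) = 1.5.
F_nw = 0.6 × 550 × 1.5 = 495 MPa.
R_n/Ω = (495 × 1442) / 2.0 × 10⁻³ = 357 kN.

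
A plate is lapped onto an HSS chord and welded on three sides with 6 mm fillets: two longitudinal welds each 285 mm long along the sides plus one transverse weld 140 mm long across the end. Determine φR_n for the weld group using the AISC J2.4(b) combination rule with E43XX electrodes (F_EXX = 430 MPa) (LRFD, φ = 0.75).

φR_n ≈ 583 kN

t_e = 0.707 × 6 = 4.242 mm.
R_nwl = 0.6 × 430 × 4.242 × 570 × 10⁻³ = 623.8 kN (longitudinal, 2 welds).
R_nwt = 0.6 × 430 × 4.242 × 140 × 10⁻³ = 153.2 kN (transverse, base value).
(i) R_nwl + R_nwt = 777 kN; (ii) 0.85 R_nwl + 1.5 R_nwt = 760.1 kN.
R_n = max = 777 kN [governs: (i)]; φR_n = 582.8 kN.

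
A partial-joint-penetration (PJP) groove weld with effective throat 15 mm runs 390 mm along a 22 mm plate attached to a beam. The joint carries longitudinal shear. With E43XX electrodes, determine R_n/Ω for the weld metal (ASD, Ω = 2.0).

E43XX → F_EXX = 430 MPa.
Effective throat (given) t_e = 15 mm.
A_we = 15 × 390 = 5850 mm².
F_nw = 0.6 F_EXX = 258 MPa.
R_n/Ω = (258 × 5850) / 2.0 × 10⁻³ = 754.6 kN.

R_n/Ω ≈ 755 kN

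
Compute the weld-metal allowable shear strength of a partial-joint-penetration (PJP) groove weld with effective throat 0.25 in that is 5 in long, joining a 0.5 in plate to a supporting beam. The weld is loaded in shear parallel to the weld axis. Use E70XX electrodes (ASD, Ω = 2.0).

E70XX → F_EXX = 70 ksi.
Effective throat (given) t_e = 0.25 in.
A_we = 0.25 × 5 = 1.25 in².
F_nw = 0.6 F_EXX = 42 ksi.
R_n/Ω = (42 × 1.25) / 2.0 = 26.25 kips.

R_n/Ω ≈ 26.2 kips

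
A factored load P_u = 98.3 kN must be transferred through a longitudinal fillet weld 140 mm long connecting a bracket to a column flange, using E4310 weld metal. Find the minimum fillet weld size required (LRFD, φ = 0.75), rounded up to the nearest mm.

w = 6 mm

E43XX → F_EXX = 430 MPa.
Total weld length L = 140 mm.
Required throat t_e = P_u / (φ × 0.6 F_EXX × L) = 98.3 / (0.75 × 0.6 × 430 × 140 × 10⁻³) = 3.629 mm.
Required leg w = t_e / 0.707 = 5.132 mm → use 6 mm.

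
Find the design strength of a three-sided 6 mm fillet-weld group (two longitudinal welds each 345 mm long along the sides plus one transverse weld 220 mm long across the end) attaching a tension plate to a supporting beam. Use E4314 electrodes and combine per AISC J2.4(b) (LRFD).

φR_n ≈ 752 kN

E43XX → F_EXX = 430 MPa.
t_e = 0.707 × 6 = 4.242 mm.
R_nwl = 0.6 × 430 × 4.242 × 690 × 10⁻³ = 755.2 kN (longitudinal, 2 welds).
R_nwt = 0.6 × 430 × 4.242 × 220 × 10⁻³ = 240.8 kN (transverse, base value).
(i) R_nwl + R_nwt = 995.9 kN; (ii) 0.85 R_nwl + 1.5 R_nwt = 1003 kN.
R_n = max = 1003 kN [governs: (ii)]; φR_n = 752.3 kN.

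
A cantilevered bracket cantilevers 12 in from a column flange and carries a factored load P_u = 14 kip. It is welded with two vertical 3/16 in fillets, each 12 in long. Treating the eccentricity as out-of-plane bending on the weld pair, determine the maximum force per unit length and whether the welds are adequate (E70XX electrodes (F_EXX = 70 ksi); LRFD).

L_w = 2 × 12 = 24 in; section modulus (unit throat) S = 2 × L²/6 = 48 in².
Direct shear f_v = P/L_w = 14/24 = 0.5833 kip/in.
Moment M = P × e = 14 × 12 = 168 kip·in; bending f_b = M/S = 3.5 kip/in.
f_max = √(f_v² + f_b²) = √(0.5833² + 3.5²) = 3.548 kip/in.
φr_n = 0.75 × 0.6 × 70 × (0.707 × 0.1875) = 4.176 kip/in → adequate.

f_max ≈ 3.55 kip/in; adequate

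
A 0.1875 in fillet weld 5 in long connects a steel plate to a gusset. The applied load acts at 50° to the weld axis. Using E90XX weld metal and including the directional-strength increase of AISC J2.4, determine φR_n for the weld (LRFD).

E90XX → F_EXX = 90 ksi.
t_e = 0.707 × 0.1875 = 0.1326 in; A_we = 0.1326 × 5 = 0.6628 in².
Directional factor: 1.0 + 0.5 sin^1.5(50°) = 1.335.
F_nw = 0.6 × 90 × 1.335 = 72.1 ksi.
φR_n = 0.75 × 72.1 × 0.6628 = 35.84 kip.

φR_n ≈ 35.8 kip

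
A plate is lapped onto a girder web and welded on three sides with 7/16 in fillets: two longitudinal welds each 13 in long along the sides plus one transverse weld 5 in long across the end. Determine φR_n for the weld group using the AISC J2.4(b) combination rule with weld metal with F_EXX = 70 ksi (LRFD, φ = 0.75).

φR_n ≈ 302 kip

t_e = 0.707 × 0.4375 = 0.3093 in.
R_nwl = 0.6 × 70 × 0.3093 × 26 = 337.8 kip (longitudinal, 2 welds).
R_nwt = 0.6 × 70 × 0.3093 × 5 = 64.96 kip (transverse, base value).
(i) R_nwl + R_nwt = 402.7 kip; (ii) 0.85 R_nwl + 1.5 R_nwt = 384.5 kip.
R_n = max = 402.7 kip [governs: (i)]; φR_n = 302 kip.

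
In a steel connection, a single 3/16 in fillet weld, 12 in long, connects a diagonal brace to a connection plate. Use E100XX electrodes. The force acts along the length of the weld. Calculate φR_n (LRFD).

φR_n ≈ 71.6 kips

E100XX → F_EXX = 100 ksi.
Effective throat t_e = 0.707 × 0.1875 = 0.1326 in.
Total length L = 12 in; A_we = 0.1326 × 12 = 1.591 in².
F_nw = 0.6 F_EXX = 0.6 × 100 = 60 ksi.
φR_n = 0.75 × 60 × 1.591 = 71.58 kips.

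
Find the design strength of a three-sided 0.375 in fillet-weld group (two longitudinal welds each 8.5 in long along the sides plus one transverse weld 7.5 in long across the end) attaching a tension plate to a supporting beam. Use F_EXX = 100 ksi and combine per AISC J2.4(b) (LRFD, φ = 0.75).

φR_n ≈ 307 kips

t_e = 0.707 × 0.375 = 0.2651 in.
R_nwl = 0.6 × 100 × 0.2651 × 17 = 270.4 kips (longitudinal, 2 welds).
R_nwt = 0.6 × 100 × 0.2651 × 7.5 = 119.3 kips (transverse, base value).
(i) R_nwl + R_nwt = 389.7 kips; (ii) 0.85 R_nwl + 1.5 R_nwt = 408.8 kips.
R_n = max = 408.8 kips [governs: (ii)]; φR_n = 306.6 kips.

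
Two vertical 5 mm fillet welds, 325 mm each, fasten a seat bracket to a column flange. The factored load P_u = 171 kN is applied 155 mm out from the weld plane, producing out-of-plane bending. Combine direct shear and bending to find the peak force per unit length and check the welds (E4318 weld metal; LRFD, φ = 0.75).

E43XX → F_EXX = 430 MPa.
L_w = 2 × 325 = 650 mm; section modulus (unit throat) S = 2 × L²/6 = 35210 mm².
Direct shear f_v = P/L_w = 171×10³/650 = 263.1 N/mm.
Moment M = P × e = 171×10³ × 155 = 26505000 N·mm; bending f_b = M/S = 752.8 N/mm.
f_max = √(f_v² + f_b²) = √(263.1² + 752.8²) = 797.4 N/mm.
φr_n = 0.75 × 0.6 × 430 × (0.707 × 5) = 684 N/mm → NOT adequate.

f_max ≈ 797 N/mm; NOT adequate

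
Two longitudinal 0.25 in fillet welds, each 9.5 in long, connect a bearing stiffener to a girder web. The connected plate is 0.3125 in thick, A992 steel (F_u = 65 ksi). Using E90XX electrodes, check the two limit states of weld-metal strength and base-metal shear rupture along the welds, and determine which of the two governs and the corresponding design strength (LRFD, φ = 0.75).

E90XX → F_EXX = 90 ksi.
t_e = 0.707 × 0.25 = 0.1767 in; L = 19 in.
Weld metal: φR_n = 0.75 × 0.6 × 90 × 0.1767 × 19 = 136 kip.
Base metal (shear rupture): φR_n = 0.75 × 0.6 × 65 × 0.3125 × 19 = 173.7 kip.
Governing: weld metal.

φR_n ≈ 136 kip (weld metal governs)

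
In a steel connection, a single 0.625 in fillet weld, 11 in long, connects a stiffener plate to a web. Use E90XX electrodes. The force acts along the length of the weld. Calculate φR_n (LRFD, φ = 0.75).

E90XX → F_EXX = 90 ksi.
Effective throat t_e = 0.707 × 0.625 = 0.4419 in.
Total length L = 11 in; A_we = 0.4419 × 11 = 4.861 in².
F_nw = 0.6 F_EXX = 0.6 × 90 = 54 ksi.
φR_n = 0.75 × 54 × 4.861 = 196.9 kip.

φR_n ≈ 197 kip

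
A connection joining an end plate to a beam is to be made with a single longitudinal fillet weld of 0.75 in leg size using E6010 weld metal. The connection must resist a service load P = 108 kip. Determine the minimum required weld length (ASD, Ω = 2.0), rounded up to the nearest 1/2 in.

E60XX → F_EXX = 60 ksi.
Throat t_e = 0.707 × 0.75 = 0.5302 in.
r_n/Ω = (0.6 × 60 × 0.5302) / 2.0 = 9.544 kip/in.
L_req = P / (r_n/Ω) = 108 / 9.544 = 11.32 in total.
Round up → use L = 11.5 in.

L = 11.5 in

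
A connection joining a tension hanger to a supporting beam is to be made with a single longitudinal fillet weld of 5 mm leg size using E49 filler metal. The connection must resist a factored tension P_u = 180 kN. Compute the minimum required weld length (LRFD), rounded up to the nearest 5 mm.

E49XX → F_EXX = 490 MPa.
Throat t_e = 0.707 × 5 = 3.535 mm.
φr_n = 0.75 × 0.6 × 490 × 3.535 × 10⁻³ = 0.7795 kN/mm.
L_req = P_u / φr_n = 180 / 0.7795 = 230.9 mm total.
Round up → use L = 235 mm.

L = 235 mm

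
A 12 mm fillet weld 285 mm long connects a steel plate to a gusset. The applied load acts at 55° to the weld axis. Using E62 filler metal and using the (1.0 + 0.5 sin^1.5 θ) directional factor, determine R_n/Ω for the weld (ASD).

E62XX → F_EXX = 620 MPa.
t_e = 0.707 × 12 = 8.484 mm; A_we = 8.484 × 285 = 2418 mm².
Directional factor: 1.0 + 0.5 sin^1.5(55°) = 1.371.
F_nw = 0.6 × 620 × 1.371 = 509.9 MPa.
R_n/Ω = (509.9 × 2418) / 2.0 × 10⁻³ = 616.5 kN.

R_n/Ω ≈ 616 kN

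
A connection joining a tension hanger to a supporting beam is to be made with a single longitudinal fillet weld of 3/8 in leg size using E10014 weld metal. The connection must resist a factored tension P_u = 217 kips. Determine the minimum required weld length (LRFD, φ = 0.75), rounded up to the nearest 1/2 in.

L = 18.5 in

E100XX → F_EXX = 100 ksi.
Throat t_e = 0.707 × 0.375 = 0.2651 in.
φr_n = 0.75 × 0.6 × 100 × 0.2651 = 11.93 kips/in.
L_req = P_u / φr_n = 217 / 11.93 = 18.19 in total.
Round up → use L = 18.5 in.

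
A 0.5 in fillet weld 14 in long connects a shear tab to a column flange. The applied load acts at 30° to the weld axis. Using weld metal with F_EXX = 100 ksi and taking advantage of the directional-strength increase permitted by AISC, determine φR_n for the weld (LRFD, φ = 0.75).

t_e = 0.707 × 0.5 = 0.3535 in; A_we = 0.3535 × 14 = 4.949 in².
Directional factor: 1.0 + 0.5 sin^1.5(30°) = 1.177.
F_nw = 0.6 × 100 × 1.177 = 70.61 ksi.
φR_n = 0.75 × 70.61 × 4.949 = 262.1 kip.

φR_n ≈ 262 kip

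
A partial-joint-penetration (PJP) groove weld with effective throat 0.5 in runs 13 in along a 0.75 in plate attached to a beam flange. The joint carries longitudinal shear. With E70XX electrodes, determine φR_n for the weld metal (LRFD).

E70XX → F_EXX = 70 ksi.
Effective throat (given) t_e = 0.5 in.
A_we = 0.5 × 13 = 6.5 in².
F_nw = 0.6 F_EXX = 42 ksi.
φR_n = 0.75 × 42 × 6.5 = 204.8 kips.

φR_n ≈ 205 kips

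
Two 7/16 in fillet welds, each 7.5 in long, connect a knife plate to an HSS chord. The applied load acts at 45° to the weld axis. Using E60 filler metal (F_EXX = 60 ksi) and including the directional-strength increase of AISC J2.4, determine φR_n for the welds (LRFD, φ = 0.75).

t_e = 0.707 × 0.4375 = 0.3093 in; A_we = 0.3093 × 15 = 4.64 in².
Directional factor: 1.0 + 0.5 sin^1.5(45°) = 1.297.
F_nw = 0.6 × 60 × 1.297 = 46.7 ksi.
φR_n = 0.75 × 46.7 × 4.64 = 162.5 kip.

φR_n ≈ 163 kip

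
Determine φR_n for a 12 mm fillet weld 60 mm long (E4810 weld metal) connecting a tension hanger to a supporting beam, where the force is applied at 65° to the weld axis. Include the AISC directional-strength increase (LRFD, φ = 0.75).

φR_n ≈ 157 kN

E48XX → F_EXX = 480 MPa.
t_e = 0.707 × 12 = 8.484 mm; A_we = 8.484 × 60 = 509 mm².
Directional factor: 1.0 + 0.5 sin^1.5(65°) = 1.431.
F_nw = 0.6 × 480 × 1.431 = 412.2 MPa.
φR_n = 0.75 × 412.2 × 509 × 10⁻³ = 157.4 kN.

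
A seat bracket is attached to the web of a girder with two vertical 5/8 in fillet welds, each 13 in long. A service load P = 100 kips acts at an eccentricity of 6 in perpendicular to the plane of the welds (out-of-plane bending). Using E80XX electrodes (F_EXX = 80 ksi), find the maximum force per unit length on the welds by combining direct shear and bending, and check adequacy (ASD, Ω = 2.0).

L_w = 2 × 13 = 26 in; section modulus (unit throat) S = 2 × L²/6 = 56.33 in².
Direct shear f_v = P/L_w = 100/26 = 3.846 kip/in.
Moment M = P × e = 100 × 6 = 600 kip·in; bending f_b = M/S = 10.65 kip/in.
f_max = √(f_v² + f_b²) = √(3.846² + 10.65²) = 11.32 kip/in.
r_n/Ω = (1/2.0) × 0.6 × 80 × (0.707 × 0.625) = 10.6 kip/in → NOT adequate.

f_max ≈ 11.3 kip/in; NOT adequate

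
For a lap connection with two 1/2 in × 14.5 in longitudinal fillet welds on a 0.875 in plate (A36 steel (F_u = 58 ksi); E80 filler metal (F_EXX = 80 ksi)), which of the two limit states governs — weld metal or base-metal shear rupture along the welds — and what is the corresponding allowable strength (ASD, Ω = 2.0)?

R_n/Ω ≈ 246 kip (weld metal governs)

t_e = 0.707 × 0.5 = 0.3535 in; L = 29 in.
Weld metal: R_n/Ω = (1/2.0) × 0.6 × 80 × 0.3535 × 29 = 246 kip.
Base metal (shear rupture): R_n/Ω = (1/2.0) × 0.6 × 58 × 0.875 × 29 = 441.5 kip.
Governing: weld metal.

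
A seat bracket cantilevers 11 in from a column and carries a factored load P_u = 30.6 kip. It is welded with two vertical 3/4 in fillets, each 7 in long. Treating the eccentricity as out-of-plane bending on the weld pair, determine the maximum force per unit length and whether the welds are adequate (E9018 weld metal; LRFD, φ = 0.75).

f_max ≈ 20.7 kip/in; adequate

E90XX → F_EXX = 90 ksi.
L_w = 2 × 7 = 14 in; section modulus (unit throat) S = 2 × L²/6 = 16.33 in².
Direct shear f_v = P/L_w = 30.6/14 = 2.186 kip/in.
Moment M = P × e = 30.6 × 11 = 336.6 kip·in; bending f_b = M/S = 20.61 kip/in.
f_max = √(f_v² + f_b²) = √(2.186² + 20.61²) = 20.72 kip/in.
φr_n = 0.75 × 0.6 × 90 × (0.707 × 0.75) = 21.48 kip/in → adequate.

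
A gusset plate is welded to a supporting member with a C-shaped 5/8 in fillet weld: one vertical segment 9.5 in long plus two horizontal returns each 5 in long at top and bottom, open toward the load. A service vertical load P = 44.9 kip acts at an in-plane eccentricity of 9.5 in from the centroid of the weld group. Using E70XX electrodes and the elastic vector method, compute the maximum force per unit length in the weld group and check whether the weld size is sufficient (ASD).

E70XX → F_EXX = 70 ksi.
Total weld length L_w = 19.5 in. Treat welds as unit-width lines.
Centroid: x̄ = 2×5×2.5 / 19.5 = 1.282 in from the vertical weld.
Polar moment about centroid: J = I_x + I_y = [9.5³/12 + 2×5×4.75²] + [9.5×1.282² + 2(5³/12 + 5×1.218²)] = 348.4 in³.
Direct shear f_v = P/L_w = 44.9 / 19.5 = 2.303 kip/in (vertical).
Torsion M = P·e = 44.9 × 9.5 = 426.55 kip·in.
Critical point at (x, y) = (3.718, 4.75) from centroid. f_tx = M·y/J = 5.816 kip/in; f_ty = M·x/J = 4.553 kip/in.
Resultant f_max = √[f_tx² + (f_v + f_ty)²] = √[5.816² + (2.303 + 4.553)²] = 8.99 kip/in.
Capacity per unit length: r_n/Ω = (1/2.0) × 0.6 × 70 × (0.707 × 0.625) = 9.279 kip/in.
8.99 ≤ 9.279 → adequate.

f_max ≈ 8.99 kip/in; adequate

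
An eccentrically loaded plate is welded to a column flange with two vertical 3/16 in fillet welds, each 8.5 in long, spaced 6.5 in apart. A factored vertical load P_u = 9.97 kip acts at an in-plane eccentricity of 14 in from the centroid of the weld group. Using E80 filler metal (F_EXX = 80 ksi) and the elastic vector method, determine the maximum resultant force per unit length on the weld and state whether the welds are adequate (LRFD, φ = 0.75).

f_max ≈ 3.04 kip/in; adequate

Total weld length L_w = 17 in. Treat welds as unit-width lines.
Polar moment about centroid: J = 2[d³/12 + d(b/2)²] = 2[8.5³/12 + 8.5×3.25²] = 281.9 in³.
Direct shear f_v = P/L_w = 9.97 / 17 = 0.5865 kip/in (vertical).
Torsion M = P·e = 9.97 × 14 = 139.58 kip·in.
Critical point at (x, y) = (3.25, 4.25) from centroid. f_tx = M·y/J = 2.104 kip/in; f_ty = M·x/J = 1.609 kip/in.
Resultant f_max = √[f_tx² + (f_v + f_ty)²] = √[2.104² + (0.5865 + 1.609)²] = 3.041 kip/in.
Capacity per unit length: φr_n = 0.75 × 0.6 × 80 × (0.707 × 0.1875) = 4.772 kip/in.
3.041 ≤ 4.772 → adequate.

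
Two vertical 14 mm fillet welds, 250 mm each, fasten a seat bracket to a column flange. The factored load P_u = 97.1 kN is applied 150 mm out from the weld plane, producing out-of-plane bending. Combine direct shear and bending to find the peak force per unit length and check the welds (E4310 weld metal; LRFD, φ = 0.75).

E43XX → F_EXX = 430 MPa.
L_w = 2 × 250 = 500 mm; section modulus (unit throat) S = 2 × L²/6 = 20830 mm².
Direct shear f_v = P/L_w = 97.1×10³/500 = 194.2 N/mm.
Moment M = P × e = 97.1×10³ × 150 = 14565000 N·mm; bending f_b = M/S = 699.1 N/mm.
f_max = √(f_v² + f_b²) = √(194.2² + 699.1²) = 725.6 N/mm.
φr_n = 0.75 × 0.6 × 430 × (0.707 × 14) = 1915 N/mm → adequate.

f_max ≈ 726 N/mm; adequate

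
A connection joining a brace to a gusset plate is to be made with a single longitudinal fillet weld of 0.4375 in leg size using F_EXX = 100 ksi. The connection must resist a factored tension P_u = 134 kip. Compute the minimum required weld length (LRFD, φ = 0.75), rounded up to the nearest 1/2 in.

Throat t_e = 0.707 × 0.4375 = 0.3093 in.
φr_n = 0.75 × 0.6 × 100 × 0.3093 = 13.92 kip/in.
L_req = P_u / φr_n = 134 / 13.92 = 9.627 in total.
Round up → use L = 10 in.

L = 10 in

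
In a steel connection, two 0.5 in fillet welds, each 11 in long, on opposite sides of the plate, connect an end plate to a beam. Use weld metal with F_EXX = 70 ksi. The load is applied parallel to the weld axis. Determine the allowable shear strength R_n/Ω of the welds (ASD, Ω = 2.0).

R_n/Ω ≈ 163 kips

Effective throat t_e = 0.707 × 0.5 = 0.3535 in.
Total length L = 22 in; A_we = 0.3535 × 22 = 7.777 in².
F_nw = 0.6 F_EXX = 0.6 × 70 = 42 ksi.
R_n = 42 × 7.777 = 326.6 kips; R_n/Ω = 326.6/2.0 = 163.3 kips.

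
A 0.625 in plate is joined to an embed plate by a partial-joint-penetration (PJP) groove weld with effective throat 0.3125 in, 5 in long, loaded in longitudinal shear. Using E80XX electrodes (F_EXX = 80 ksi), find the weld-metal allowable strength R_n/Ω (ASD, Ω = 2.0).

R_n/Ω ≈ 37.5 kips

Effective throat (given) t_e = 0.3125 in.
A_we = 0.3125 × 5 = 1.562 in².
F_nw = 0.6 F_EXX = 48 ksi.
R_n/Ω = (48 × 1.562) / 2.0 = 37.5 kips.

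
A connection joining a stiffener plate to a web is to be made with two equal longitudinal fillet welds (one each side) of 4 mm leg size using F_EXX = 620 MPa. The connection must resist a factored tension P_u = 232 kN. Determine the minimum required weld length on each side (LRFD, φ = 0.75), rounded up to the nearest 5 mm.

L = 150 mm on each side

Throat t_e = 0.707 × 4 = 2.828 mm.
φr_n = 0.75 × 0.6 × 620 × 2.828 × 10⁻³ = 0.789 kN/mm.
L_req = P_u / φr_n = 232 / 0.789 = 294 mm total.
Per side: 294 / 2 = 147 mm.
Round up → use L = 150 mm on each side.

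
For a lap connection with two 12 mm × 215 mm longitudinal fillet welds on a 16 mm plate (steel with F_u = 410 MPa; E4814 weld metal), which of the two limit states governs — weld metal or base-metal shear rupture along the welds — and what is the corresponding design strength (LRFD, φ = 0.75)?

E48XX → F_EXX = 480 MPa.
t_e = 0.707 × 12 = 8.484 mm; L = 430 mm.
Weld metal: φR_n = 0.75 × 0.6 × 480 × 8.484 × 430 × 10⁻³ = 788 kN.
Base metal (shear rupture): φR_n = 0.75 × 0.6 × 410 × 16 × 430 × 10⁻³ = 1269 kN.
Governing: weld metal.

φR_n ≈ 788 kN (weld metal governs)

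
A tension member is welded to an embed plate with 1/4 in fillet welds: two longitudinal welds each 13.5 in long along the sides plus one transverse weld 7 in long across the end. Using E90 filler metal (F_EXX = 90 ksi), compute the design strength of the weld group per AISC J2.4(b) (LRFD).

φR_n ≈ 243 kips

t_e = 0.707 × 0.25 = 0.1767 in.
R_nwl = 0.6 × 90 × 0.1767 × 27 = 257.7 kips (longitudinal, 2 welds).
R_nwt = 0.6 × 90 × 0.1767 × 7 = 66.81 kips (transverse, base value).
(i) R_nwl + R_nwt = 324.5 kips; (ii) 0.85 R_nwl + 1.5 R_nwt = 319.3 kips.
R_n = max = 324.5 kips [governs: (i)]; φR_n = 243.4 kips.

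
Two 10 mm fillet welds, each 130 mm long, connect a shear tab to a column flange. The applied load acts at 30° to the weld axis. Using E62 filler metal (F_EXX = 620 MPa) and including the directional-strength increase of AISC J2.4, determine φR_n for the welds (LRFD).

φR_n ≈ 604 kN

t_e = 0.707 × 10 = 7.07 mm; A_we = 7.07 × 260 = 1838 mm².
Directional factor: 1.0 + 0.5 sin^1.5(30°) = 1.177.
F_nw = 0.6 × 620 × 1.177 = 437.8 MPa.
φR_n = 0.75 × 437.8 × 1838 × 10⁻³ = 603.5 kN.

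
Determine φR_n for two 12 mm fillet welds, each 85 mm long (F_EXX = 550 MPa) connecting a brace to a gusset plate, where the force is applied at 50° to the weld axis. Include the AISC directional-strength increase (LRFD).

t_e = 0.707 × 12 = 8.484 mm; A_we = 8.484 × 170 = 1442 mm².
Directional factor: 1.0 + 0.5 sin^1.5(50°) = 1.335.
F_nw = 0.6 × 550 × 1.335 = 440.6 MPa.
φR_n = 0.75 × 440.6 × 1442 × 10⁻³ = 476.6 kN.

φR_n ≈ 477 kN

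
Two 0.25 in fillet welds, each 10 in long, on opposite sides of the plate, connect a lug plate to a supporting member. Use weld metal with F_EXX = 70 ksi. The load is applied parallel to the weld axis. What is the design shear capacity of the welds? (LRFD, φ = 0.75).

Effective throat t_e = 0.707 × 0.25 = 0.1767 in.
Total length L = 20 in; A_we = 0.1767 × 20 = 3.535 in².
F_nw = 0.6 F_EXX = 0.6 × 70 = 42 ksi.
φR_n = 0.75 × 42 × 3.535 = 111.4 kip.

φR_n ≈ 111 kip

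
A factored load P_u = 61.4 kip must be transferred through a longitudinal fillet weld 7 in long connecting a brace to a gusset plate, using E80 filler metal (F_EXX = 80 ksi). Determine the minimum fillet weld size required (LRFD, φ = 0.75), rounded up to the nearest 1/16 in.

Total weld length L = 7 in.
Required throat t_e = P_u / (φ × 0.6 F_EXX × L) = 61.4 / (0.75 × 0.6 × 80 × 7) = 0.2437 in.
Required leg w = t_e / 0.707 = 0.3446 in → use 3/8 in.

w = 3/8 in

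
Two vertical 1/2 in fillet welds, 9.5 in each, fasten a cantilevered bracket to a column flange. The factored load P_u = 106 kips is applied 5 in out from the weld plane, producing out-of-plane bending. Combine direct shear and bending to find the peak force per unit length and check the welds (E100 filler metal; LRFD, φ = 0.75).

f_max ≈ 18.5 kip/in; NOT adequate

E100XX → F_EXX = 100 ksi.
L_w = 2 × 9.5 = 19 in; section modulus (unit throat) S = 2 × L²/6 = 30.08 in².
Direct shear f_v = P/L_w = 106/19 = 5.579 kip/in.
Moment M = P × e = 106 × 5 = 530 kip·in; bending f_b = M/S = 17.62 kip/in.
f_max = √(f_v² + f_b²) = √(5.579² + 17.62²) = 18.48 kip/in.
φr_n = 0.75 × 0.6 × 100 × (0.707 × 0.5) = 15.91 kip/in → NOT adequate.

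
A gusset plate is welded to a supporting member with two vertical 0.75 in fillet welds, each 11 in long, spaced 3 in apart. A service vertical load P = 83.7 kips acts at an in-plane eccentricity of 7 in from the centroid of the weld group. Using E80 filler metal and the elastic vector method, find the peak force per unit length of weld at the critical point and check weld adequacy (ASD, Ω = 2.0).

E80XX → F_EXX = 80 ksi.
Total weld length L_w = 22 in. Treat welds as unit-width lines.
Polar moment about centroid: J = 2[d³/12 + d(b/2)²] = 2[11³/12 + 11×1.5²] = 271.3 in³.
Direct shear f_v = P/L_w = 83.7 / 22 = 3.805 kip/in (vertical).
Torsion M = P·e = 83.7 × 7 = 585.9 kip·in.
Critical point at (x, y) = (1.5, 5.5) from centroid. f_tx = M·y/J = 11.88 kip/in; f_ty = M·x/J = 3.239 kip/in.
Resultant f_max = √[f_tx² + (f_v + f_ty)²] = √[11.88² + (3.805 + 3.239)²] = 13.81 kip/in.
Capacity per unit length: r_n/Ω = (1/2.0) × 0.6 × 80 × (0.707 × 0.75) = 12.73 kip/in.
13.81 > 12.73 → NOT adequate.

f_max ≈ 13.8 kip/in; NOT adequate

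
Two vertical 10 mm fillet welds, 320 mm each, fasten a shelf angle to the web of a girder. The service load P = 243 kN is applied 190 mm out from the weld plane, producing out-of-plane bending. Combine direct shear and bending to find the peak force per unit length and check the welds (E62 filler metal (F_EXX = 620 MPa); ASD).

L_w = 2 × 320 = 640 mm; section modulus (unit throat) S = 2 × L²/6 = 34130 mm².
Direct shear f_v = P/L_w = 243×10³/640 = 379.7 N/mm.
Moment M = P × e = 243×10³ × 190 = 46170000 N·mm; bending f_b = M/S = 1353 N/mm.
f_max = √(f_v² + f_b²) = √(379.7² + 1353²) = 1405 N/mm.
r_n/Ω = (1/2.0) × 0.6 × 620 × (0.707 × 10) = 1315 N/mm → NOT adequate.

f_max ≈ 1400 N/mm; NOT adequate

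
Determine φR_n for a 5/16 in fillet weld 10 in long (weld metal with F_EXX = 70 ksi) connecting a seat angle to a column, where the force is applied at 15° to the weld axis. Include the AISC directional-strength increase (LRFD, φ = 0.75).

t_e = 0.707 × 0.3125 = 0.2209 in; A_we = 0.2209 × 10 = 2.209 in².
Directional factor: 1.0 + 0.5 sin^1.5(15°) = 1.066.
F_nw = 0.6 × 70 × 1.066 = 44.77 ksi.
φR_n = 0.75 × 44.77 × 2.209 = 74.18 kips.

φR_n ≈ 74.2 kips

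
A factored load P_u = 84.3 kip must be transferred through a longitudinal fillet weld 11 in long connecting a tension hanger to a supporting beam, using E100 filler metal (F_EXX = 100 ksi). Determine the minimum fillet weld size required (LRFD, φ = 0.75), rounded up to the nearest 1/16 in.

Total weld length L = 11 in.
Required throat t_e = P_u / (φ × 0.6 F_EXX × L) = 84.3 / (0.75 × 0.6 × 100 × 11) = 0.1703 in.
Required leg w = t_e / 0.707 = 0.2409 in → use 1/4 in.

w = 1/4 in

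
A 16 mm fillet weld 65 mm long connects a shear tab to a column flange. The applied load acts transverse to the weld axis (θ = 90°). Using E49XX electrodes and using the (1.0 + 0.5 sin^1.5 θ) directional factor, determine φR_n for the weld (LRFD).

E49XX → F_EXX = 490 MPa.
t_e = 0.707 × 16 = 11.31 mm; A_we = 11.31 × 65 = 735.3 mm².
Directional factor: 1.0 + 0.5 sin^1.5(90°) = 1.5.
F_nw = 0.6 × 490 × 1.5 = 441 MPa.
φR_n = 0.75 × 441 × 735.3 × 10⁻³ = 243.2 kN.

φR_n ≈ 243 kN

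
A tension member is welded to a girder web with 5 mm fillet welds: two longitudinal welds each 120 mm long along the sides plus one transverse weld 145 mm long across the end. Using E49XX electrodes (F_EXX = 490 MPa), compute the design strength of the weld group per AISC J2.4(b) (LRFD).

t_e = 0.707 × 5 = 3.535 mm.
R_nwl = 0.6 × 490 × 3.535 × 240 × 10⁻³ = 249.4 kN (longitudinal, 2 welds).
R_nwt = 0.6 × 490 × 3.535 × 145 × 10⁻³ = 150.7 kN (transverse, base value).
(i) R_nwl + R_nwt = 400.1 kN; (ii) 0.85 R_nwl + 1.5 R_nwt = 438.1 kN.
R_n = max = 438.1 kN [governs: (ii)]; φR_n = 328.5 kN.

φR_n ≈ 329 kN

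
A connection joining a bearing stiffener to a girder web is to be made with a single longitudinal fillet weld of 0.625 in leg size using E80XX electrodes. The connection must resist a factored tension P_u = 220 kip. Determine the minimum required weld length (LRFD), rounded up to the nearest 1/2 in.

L = 14 in

E80XX → F_EXX = 80 ksi.
Throat t_e = 0.707 × 0.625 = 0.4419 in.
φr_n = 0.75 × 0.6 × 80 × 0.4419 = 15.91 kip/in.
L_req = P_u / φr_n = 220 / 15.91 = 13.83 in total.
Round up → use L = 14 in.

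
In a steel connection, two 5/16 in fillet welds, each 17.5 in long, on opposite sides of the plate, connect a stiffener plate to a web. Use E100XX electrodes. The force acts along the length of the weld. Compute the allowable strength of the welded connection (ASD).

R_n/Ω ≈ 232 kip

E100XX → F_EXX = 100 ksi.
Effective throat t_e = 0.707 × 0.3125 = 0.2209 in.
Total length L = 35 in; A_we = 0.2209 × 35 = 7.733 in².
F_nw = 0.6 F_EXX = 0.6 × 100 = 60 ksi.
R_n = 60 × 7.733 = 464 kip; R_n/Ω = 464/2.0 = 232 kip.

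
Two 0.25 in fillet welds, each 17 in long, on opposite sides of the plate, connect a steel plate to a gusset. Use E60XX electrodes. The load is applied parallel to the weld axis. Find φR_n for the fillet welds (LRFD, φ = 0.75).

φR_n ≈ 162 kips

E60XX → F_EXX = 60 ksi.
Effective throat t_e = 0.707 × 0.25 = 0.1767 in.
Total length L = 34 in; A_we = 0.1767 × 34 = 6.01 in².
F_nw = 0.6 F_EXX = 0.6 × 60 = 36 ksi.
φR_n = 0.75 × 36 × 6.01 = 162.3 kips.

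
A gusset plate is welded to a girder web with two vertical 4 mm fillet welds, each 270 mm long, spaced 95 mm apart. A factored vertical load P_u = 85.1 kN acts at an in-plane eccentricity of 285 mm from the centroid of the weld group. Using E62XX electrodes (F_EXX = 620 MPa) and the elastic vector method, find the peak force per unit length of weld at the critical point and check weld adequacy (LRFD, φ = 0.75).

f_max ≈ 837 N/mm; NOT adequate

Total weld length L_w = 540 mm. Treat welds as unit-width lines.
Polar moment about centroid: J = 2[d³/12 + d(b/2)²] = 2[270³/12 + 270×47.5²] = 4499000 mm³.
Direct shear f_v = P/L_w = 85.1×10³ / 540 = 157.6 N/mm (vertical).
Torsion M = P·e = 85.1×10³ × 285 = 24254000 N·mm.
Critical point at (x, y) = (47.5, 135) from centroid. f_tx = M·y/J = 727.8 N/mm; f_ty = M·x/J = 256.1 N/mm.
Resultant f_max = √[f_tx² + (f_v + f_ty)²] = √[727.8² + (157.6 + 256.1)²] = 837.1 N/mm.
Capacity per unit length: φr_n = 0.75 × 0.6 × 620 × (0.707 × 4) = 789 N/mm.
837.1 > 789 → NOT adequate.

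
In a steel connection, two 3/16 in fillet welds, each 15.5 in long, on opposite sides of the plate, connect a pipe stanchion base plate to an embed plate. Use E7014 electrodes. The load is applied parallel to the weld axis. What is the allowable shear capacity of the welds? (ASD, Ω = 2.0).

R_n/Ω ≈ 86.3 kips

E70XX → F_EXX = 70 ksi.
Effective throat t_e = 0.707 × 0.1875 = 0.1326 in.
Total length L = 31 in; A_we = 0.1326 × 31 = 4.109 in².
F_nw = 0.6 F_EXX = 0.6 × 70 = 42 ksi.
R_n = 42 × 4.109 = 172.6 kips; R_n/Ω = 172.6/2.0 = 86.3 kips.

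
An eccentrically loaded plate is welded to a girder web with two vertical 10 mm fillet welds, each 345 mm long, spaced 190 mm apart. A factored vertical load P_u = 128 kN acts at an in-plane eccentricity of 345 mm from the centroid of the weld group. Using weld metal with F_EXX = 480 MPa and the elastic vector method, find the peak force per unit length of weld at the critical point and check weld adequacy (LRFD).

Total weld length L_w = 690 mm. Treat welds as unit-width lines.
Polar moment about centroid: J = 2[d³/12 + d(b/2)²] = 2[345³/12 + 345×95²] = 13070000 mm³.
Direct shear f_v = P/L_w = 128×10³ / 690 = 185.5 N/mm (vertical).
Torsion M = P·e = 128×10³ × 345 = 44160000 N·mm.
Critical point at (x, y) = (95, 172.5) from centroid. f_tx = M·y/J = 582.8 N/mm; f_ty = M·x/J = 321 N/mm.
Resultant f_max = √[f_tx² + (f_v + f_ty)²] = √[582.8² + (185.5 + 321)²] = 772.1 N/mm.
Capacity per unit length: φr_n = 0.75 × 0.6 × 480 × (0.707 × 10) = 1527 N/mm.
772.1 ≤ 1527 → adequate.

f_max ≈ 772 N/mm; adequate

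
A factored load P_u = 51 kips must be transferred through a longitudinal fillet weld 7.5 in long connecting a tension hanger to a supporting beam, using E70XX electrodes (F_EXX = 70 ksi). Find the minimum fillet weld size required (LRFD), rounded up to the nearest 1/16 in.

w = 5/16 in

Total weld length L = 7.5 in.
Required throat t_e = P_u / (φ × 0.6 F_EXX × L) = 51 / (0.75 × 0.6 × 70 × 7.5) = 0.2159 in.
Required leg w = t_e / 0.707 = 0.3053 in → use 5/16 in.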